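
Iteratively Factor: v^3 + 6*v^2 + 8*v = (v + 2)*(v^2 + 4*v) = (v + 2)*(v + 4)*(v)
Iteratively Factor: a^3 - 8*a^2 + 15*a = (a)*(a^2 - 8*a + 15) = a*(a - 3)*(a - 5)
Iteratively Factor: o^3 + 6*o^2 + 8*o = (o)*(o^2 + 6*o + 8) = o*(o + 2)*(o + 4)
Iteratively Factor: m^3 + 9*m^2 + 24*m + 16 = (m + 1)*(m^2 + 8*m + 16) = (m + 1)*(m + 4)*(m + 4)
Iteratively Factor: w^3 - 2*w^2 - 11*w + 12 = (w - 4)*(w^2 + 2*w - 3) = (w - 4)*(w + 3)*(w - 1)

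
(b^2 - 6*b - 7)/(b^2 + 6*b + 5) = (b - 7)/(b + 5)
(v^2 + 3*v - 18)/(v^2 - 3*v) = (v + 6)/v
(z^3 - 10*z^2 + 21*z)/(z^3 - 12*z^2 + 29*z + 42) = z*(z - 3)/(z^2 - 5*z - 6)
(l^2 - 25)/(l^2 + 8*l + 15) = (l - 5)/(l + 3)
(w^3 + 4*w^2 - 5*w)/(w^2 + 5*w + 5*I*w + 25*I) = w*(w - 1)/(w + 5*I)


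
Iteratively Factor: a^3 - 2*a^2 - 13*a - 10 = (a + 2)*(a^2 - 4*a - 5) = (a - 5)*(a + 2)*(a + 1)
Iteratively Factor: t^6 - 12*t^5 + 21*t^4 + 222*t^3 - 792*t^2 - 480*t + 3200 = (t + 4)*(t^5 - 16*t^4 + 85*t^3 - 118*t^2 - 320*t + 800) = (t - 4)*(t + 4)*(t^4 - 12*t^3 + 37*t^2 + 30*t - 200) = (t - 4)^2*(t + 4)*(t^3 - 8*t^2 + 5*t + 50) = (t - 4)^2*(t + 2)*(t + 4)*(t^2 - 10*t + 25) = (t - 5)*(t - 4)^2*(t + 2)*(t + 4)*(t - 5)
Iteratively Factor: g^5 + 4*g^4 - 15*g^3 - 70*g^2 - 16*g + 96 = (g - 4)*(g^4 + 8*g^3 + 17*g^2 - 2*g - 24) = (g - 4)*(g - 1)*(g^3 + 9*g^2 + 26*g + 24) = (g - 4)*(g - 1)*(g + 3)*(g^2 + 6*g + 8) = (g - 4)*(g - 1)*(g + 3)*(g + 4)*(g + 2)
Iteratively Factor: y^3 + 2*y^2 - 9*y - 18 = (y + 3)*(y^2 - y - 6) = (y - 3)*(y + 3)*(y + 2)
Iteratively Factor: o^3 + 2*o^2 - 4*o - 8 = (o + 2)*(o^2 - 4) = (o - 2)*(o + 2)*(o + 2)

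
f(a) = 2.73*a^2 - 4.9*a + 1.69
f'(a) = 5.46*a - 4.9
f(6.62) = 88.89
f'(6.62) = 31.25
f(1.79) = 1.67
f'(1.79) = 4.87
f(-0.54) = 5.13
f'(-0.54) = -7.85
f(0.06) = 1.41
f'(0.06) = -4.57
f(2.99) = 11.45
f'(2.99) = 11.43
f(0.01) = 1.64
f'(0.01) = -4.85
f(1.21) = -0.24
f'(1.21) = 1.71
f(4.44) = 33.75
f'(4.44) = 19.34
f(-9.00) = 266.92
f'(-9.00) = -54.04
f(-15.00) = 689.44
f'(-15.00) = -86.80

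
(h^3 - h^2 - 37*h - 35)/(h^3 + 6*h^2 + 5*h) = (h - 7)/h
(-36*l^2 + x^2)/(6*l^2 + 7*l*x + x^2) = (-6*l + x)/(l + x)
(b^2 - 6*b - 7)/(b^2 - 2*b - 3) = (b - 7)/(b - 3)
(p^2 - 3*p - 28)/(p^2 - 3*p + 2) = (p^2 - 3*p - 28)/(p^2 - 3*p + 2)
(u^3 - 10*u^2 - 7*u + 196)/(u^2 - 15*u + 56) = (u^2 - 3*u - 28)/(u - 8)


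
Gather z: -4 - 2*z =-2*z - 4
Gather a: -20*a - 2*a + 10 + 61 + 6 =77 - 22*a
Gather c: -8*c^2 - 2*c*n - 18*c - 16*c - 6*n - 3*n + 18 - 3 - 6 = -8*c^2 + c*(-2*n - 34) - 9*n + 9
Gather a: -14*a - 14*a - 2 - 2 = -28*a - 4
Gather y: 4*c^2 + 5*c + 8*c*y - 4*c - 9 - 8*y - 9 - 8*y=4*c^2 + c + y*(8*c - 16) - 18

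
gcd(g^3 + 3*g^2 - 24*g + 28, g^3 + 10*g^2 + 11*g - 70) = g^2 + 5*g - 14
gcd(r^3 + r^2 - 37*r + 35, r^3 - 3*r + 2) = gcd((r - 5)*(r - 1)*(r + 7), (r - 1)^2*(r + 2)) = r - 1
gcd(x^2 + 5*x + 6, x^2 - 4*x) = 1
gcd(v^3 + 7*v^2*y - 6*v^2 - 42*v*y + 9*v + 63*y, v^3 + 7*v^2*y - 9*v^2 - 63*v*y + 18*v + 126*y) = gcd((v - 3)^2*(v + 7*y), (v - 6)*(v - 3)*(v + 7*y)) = v^2 + 7*v*y - 3*v - 21*y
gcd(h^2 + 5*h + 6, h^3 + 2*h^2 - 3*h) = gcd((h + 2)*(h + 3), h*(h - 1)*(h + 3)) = h + 3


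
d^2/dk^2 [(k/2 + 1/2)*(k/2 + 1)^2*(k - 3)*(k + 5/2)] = 5*k^3/2 + 27*k^2/4 - 3*k/2 - 75/8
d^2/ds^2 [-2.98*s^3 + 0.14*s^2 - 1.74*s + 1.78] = 0.28 - 17.88*s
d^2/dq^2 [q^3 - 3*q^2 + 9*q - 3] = 6*q - 6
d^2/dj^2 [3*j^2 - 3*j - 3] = 6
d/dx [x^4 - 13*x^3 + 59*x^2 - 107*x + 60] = 4*x^3 - 39*x^2 + 118*x - 107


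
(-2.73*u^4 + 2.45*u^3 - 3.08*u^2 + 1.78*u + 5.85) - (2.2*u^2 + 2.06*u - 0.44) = -2.73*u^4 + 2.45*u^3 - 5.28*u^2 - 0.28*u + 6.29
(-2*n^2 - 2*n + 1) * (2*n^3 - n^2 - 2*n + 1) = -4*n^5 - 2*n^4 + 8*n^3 + n^2 - 4*n + 1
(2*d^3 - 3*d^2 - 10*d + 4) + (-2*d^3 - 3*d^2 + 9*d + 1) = -6*d^2 - d + 5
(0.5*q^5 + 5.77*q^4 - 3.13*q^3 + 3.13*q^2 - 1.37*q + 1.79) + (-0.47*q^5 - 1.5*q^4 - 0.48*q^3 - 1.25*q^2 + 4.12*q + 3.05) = 0.03*q^5 + 4.27*q^4 - 3.61*q^3 + 1.88*q^2 + 2.75*q + 4.84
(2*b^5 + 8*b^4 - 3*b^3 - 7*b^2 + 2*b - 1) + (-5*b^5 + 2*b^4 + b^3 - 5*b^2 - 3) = -3*b^5 + 10*b^4 - 2*b^3 - 12*b^2 + 2*b - 4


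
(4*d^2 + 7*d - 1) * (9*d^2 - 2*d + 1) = 36*d^4 + 55*d^3 - 19*d^2 + 9*d - 1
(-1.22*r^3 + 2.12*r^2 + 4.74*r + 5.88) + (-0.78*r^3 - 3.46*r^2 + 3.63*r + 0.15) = -2.0*r^3 - 1.34*r^2 + 8.37*r + 6.03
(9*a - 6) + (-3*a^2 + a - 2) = -3*a^2 + 10*a - 8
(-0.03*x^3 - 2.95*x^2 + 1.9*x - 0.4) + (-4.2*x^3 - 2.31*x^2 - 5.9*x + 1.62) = -4.23*x^3 - 5.26*x^2 - 4.0*x + 1.22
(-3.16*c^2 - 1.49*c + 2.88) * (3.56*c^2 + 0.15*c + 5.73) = -11.2496*c^4 - 5.7784*c^3 - 8.0775*c^2 - 8.1057*c + 16.5024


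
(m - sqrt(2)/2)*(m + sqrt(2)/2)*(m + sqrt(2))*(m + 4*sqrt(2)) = m^4 + 5*sqrt(2)*m^3 + 15*m^2/2 - 5*sqrt(2)*m/2 - 4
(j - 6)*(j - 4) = j^2 - 10*j + 24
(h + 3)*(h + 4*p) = h^2 + 4*h*p + 3*h + 12*p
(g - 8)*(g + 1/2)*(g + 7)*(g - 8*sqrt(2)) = g^4 - 8*sqrt(2)*g^3 - g^3/2 - 113*g^2/2 + 4*sqrt(2)*g^2 - 28*g + 452*sqrt(2)*g + 224*sqrt(2)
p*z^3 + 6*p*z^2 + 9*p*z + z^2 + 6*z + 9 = (z + 3)^2*(p*z + 1)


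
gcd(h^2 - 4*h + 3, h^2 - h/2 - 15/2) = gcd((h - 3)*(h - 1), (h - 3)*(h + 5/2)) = h - 3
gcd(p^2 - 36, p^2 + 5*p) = 1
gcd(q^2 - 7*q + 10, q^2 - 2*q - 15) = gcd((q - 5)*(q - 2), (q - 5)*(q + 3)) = q - 5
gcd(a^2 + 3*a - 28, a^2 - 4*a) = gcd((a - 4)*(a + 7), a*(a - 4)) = a - 4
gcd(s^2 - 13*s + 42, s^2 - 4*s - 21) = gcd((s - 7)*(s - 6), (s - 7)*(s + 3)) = s - 7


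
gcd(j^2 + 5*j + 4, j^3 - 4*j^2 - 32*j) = j + 4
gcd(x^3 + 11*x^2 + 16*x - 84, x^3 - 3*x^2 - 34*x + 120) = x + 6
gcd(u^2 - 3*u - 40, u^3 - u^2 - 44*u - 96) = u - 8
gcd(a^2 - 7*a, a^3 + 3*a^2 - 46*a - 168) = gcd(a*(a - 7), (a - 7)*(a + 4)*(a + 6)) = a - 7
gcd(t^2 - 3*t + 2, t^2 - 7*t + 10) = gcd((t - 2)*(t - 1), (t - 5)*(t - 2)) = t - 2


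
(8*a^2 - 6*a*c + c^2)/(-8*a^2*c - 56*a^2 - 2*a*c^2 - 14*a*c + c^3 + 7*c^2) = (-2*a + c)/(2*a*c + 14*a + c^2 + 7*c)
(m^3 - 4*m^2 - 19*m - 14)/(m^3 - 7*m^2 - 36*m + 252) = (m^2 + 3*m + 2)/(m^2 - 36)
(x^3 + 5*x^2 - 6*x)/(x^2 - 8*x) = (x^2 + 5*x - 6)/(x - 8)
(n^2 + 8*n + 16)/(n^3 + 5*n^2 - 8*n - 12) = (n^2 + 8*n + 16)/(n^3 + 5*n^2 - 8*n - 12)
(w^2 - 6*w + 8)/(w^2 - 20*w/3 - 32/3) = 3*(-w^2 + 6*w - 8)/(-3*w^2 + 20*w + 32)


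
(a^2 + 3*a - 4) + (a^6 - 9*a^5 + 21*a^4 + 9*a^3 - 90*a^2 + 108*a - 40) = a^6 - 9*a^5 + 21*a^4 + 9*a^3 - 89*a^2 + 111*a - 44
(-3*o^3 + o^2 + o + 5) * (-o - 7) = 3*o^4 + 20*o^3 - 8*o^2 - 12*o - 35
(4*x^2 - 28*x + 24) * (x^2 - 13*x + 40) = 4*x^4 - 80*x^3 + 548*x^2 - 1432*x + 960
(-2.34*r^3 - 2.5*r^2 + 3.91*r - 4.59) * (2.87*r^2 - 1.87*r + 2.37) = -6.7158*r^5 - 2.7992*r^4 + 10.3509*r^3 - 26.41*r^2 + 17.85*r - 10.8783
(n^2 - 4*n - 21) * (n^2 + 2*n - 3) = n^4 - 2*n^3 - 32*n^2 - 30*n + 63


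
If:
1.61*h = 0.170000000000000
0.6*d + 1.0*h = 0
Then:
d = -0.18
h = 0.11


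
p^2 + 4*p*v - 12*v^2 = (p - 2*v)*(p + 6*v)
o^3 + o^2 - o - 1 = (o - 1)*(o + 1)^2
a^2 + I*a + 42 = (a - 6*I)*(a + 7*I)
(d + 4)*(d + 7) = d^2 + 11*d + 28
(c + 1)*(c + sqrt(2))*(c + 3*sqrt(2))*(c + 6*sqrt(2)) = c^4 + c^3 + 10*sqrt(2)*c^3 + 10*sqrt(2)*c^2 + 54*c^2 + 36*sqrt(2)*c + 54*c + 36*sqrt(2)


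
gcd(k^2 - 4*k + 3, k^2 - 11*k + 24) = k - 3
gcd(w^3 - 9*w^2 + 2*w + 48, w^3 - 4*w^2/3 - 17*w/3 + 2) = w^2 - w - 6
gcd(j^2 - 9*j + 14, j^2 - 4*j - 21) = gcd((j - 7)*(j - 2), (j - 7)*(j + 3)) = j - 7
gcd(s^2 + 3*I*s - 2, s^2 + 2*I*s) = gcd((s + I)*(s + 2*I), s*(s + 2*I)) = s + 2*I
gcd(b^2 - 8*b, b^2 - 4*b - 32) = b - 8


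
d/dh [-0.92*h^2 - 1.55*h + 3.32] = -1.84*h - 1.55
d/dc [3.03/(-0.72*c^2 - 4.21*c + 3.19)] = (4.3632*c + 12.7563)/(0.72*c^2 + 4.21*c - 3.19)^2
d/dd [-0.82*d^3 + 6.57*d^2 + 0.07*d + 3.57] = -2.46*d^2 + 13.14*d + 0.07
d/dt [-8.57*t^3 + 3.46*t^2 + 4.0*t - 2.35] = -25.71*t^2 + 6.92*t + 4.0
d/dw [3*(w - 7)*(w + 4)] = 6*w - 9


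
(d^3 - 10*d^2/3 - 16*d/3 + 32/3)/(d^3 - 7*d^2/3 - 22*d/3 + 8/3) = (3*d - 4)/(3*d - 1)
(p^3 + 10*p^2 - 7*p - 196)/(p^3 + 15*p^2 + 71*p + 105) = (p^2 + 3*p - 28)/(p^2 + 8*p + 15)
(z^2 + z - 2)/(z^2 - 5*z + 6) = (z^2 + z - 2)/(z^2 - 5*z + 6)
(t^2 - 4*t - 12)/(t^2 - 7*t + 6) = (t + 2)/(t - 1)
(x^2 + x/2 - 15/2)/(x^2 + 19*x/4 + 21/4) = 2*(2*x - 5)/(4*x + 7)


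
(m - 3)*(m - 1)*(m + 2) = m^3 - 2*m^2 - 5*m + 6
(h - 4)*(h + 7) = h^2 + 3*h - 28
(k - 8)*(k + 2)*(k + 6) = k^3 - 52*k - 96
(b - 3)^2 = b^2 - 6*b + 9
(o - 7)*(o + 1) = o^2 - 6*o - 7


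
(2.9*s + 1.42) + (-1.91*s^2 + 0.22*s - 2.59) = -1.91*s^2 + 3.12*s - 1.17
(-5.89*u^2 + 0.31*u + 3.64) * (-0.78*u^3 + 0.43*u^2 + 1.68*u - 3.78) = 4.5942*u^5 - 2.7745*u^4 - 12.6011*u^3 + 24.3502*u^2 + 4.9434*u - 13.7592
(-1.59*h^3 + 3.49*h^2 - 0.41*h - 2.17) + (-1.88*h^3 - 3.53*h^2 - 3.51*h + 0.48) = -3.47*h^3 - 0.0399999999999996*h^2 - 3.92*h - 1.69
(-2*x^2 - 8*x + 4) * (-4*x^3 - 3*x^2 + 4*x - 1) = 8*x^5 + 38*x^4 - 42*x^2 + 24*x - 4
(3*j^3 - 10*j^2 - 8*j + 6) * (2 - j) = -3*j^4 + 16*j^3 - 12*j^2 - 22*j + 12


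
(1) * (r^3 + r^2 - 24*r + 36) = r^3 + r^2 - 24*r + 36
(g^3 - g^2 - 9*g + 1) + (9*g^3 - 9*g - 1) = 10*g^3 - g^2 - 18*g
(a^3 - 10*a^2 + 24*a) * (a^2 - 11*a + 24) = a^5 - 21*a^4 + 158*a^3 - 504*a^2 + 576*a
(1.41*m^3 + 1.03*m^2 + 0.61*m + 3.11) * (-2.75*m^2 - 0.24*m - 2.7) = -3.8775*m^5 - 3.1709*m^4 - 5.7317*m^3 - 11.4799*m^2 - 2.3934*m - 8.397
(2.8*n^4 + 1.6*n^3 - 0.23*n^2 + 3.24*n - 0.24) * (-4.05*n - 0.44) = -11.34*n^5 - 7.712*n^4 + 0.2275*n^3 - 13.0208*n^2 - 0.4536*n + 0.1056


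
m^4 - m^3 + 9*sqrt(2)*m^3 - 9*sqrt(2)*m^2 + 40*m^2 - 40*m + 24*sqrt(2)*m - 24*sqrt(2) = (m - 1)*(m + sqrt(2))*(m + 2*sqrt(2))*(m + 6*sqrt(2))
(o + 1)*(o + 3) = o^2 + 4*o + 3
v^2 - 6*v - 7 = (v - 7)*(v + 1)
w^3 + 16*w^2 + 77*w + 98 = (w + 2)*(w + 7)^2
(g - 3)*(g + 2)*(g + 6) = g^3 + 5*g^2 - 12*g - 36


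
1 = 1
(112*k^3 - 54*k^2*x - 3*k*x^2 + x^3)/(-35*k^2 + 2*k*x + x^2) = (16*k^2 - 10*k*x + x^2)/(-5*k + x)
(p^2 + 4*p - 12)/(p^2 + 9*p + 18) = (p - 2)/(p + 3)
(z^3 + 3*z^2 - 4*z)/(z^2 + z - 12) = z*(z - 1)/(z - 3)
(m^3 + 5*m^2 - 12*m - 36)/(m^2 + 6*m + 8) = (m^2 + 3*m - 18)/(m + 4)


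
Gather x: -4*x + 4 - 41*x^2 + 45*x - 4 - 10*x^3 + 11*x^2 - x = -10*x^3 - 30*x^2 + 40*x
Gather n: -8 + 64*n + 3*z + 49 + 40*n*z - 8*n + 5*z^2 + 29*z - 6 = n*(40*z + 56) + 5*z^2 + 32*z + 35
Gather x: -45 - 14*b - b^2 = -b^2 - 14*b - 45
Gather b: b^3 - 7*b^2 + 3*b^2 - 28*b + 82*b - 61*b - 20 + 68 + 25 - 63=b^3 - 4*b^2 - 7*b + 10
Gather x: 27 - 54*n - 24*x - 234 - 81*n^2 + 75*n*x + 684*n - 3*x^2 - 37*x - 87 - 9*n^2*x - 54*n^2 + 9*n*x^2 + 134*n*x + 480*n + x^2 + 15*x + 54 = -135*n^2 + 1110*n + x^2*(9*n - 2) + x*(-9*n^2 + 209*n - 46) - 240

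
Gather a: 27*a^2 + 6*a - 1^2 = 27*a^2 + 6*a - 1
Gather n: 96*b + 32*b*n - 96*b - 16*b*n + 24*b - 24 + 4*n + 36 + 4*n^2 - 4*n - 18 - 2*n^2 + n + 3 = 24*b + 2*n^2 + n*(16*b + 1) - 3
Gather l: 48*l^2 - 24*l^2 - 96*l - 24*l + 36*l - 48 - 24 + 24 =24*l^2 - 84*l - 48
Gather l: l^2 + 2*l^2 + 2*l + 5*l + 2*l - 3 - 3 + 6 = 3*l^2 + 9*l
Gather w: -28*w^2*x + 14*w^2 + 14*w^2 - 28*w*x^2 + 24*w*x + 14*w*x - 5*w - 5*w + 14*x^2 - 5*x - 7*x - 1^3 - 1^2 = w^2*(28 - 28*x) + w*(-28*x^2 + 38*x - 10) + 14*x^2 - 12*x - 2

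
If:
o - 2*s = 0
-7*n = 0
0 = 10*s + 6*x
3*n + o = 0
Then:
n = 0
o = 0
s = 0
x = 0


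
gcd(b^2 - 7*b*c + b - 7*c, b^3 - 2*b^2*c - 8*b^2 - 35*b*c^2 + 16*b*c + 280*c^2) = b - 7*c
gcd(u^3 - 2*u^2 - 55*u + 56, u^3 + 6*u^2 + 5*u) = 1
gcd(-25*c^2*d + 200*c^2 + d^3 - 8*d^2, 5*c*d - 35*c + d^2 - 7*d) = 5*c + d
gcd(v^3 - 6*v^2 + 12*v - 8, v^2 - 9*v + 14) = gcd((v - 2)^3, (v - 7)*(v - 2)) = v - 2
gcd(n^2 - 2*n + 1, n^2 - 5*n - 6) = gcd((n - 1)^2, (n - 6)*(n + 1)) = 1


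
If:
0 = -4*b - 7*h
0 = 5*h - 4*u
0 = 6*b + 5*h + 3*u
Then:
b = 0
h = 0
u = 0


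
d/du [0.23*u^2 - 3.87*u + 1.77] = 0.46*u - 3.87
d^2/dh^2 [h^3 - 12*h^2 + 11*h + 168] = 6*h - 24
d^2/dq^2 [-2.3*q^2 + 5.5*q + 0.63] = -4.60000000000000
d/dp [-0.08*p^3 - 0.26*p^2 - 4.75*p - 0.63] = -0.24*p^2 - 0.52*p - 4.75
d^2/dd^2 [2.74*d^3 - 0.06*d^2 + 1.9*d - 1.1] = 16.44*d - 0.12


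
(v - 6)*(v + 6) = v^2 - 36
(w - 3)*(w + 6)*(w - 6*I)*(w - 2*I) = w^4 + 3*w^3 - 8*I*w^3 - 30*w^2 - 24*I*w^2 - 36*w + 144*I*w + 216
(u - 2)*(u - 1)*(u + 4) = u^3 + u^2 - 10*u + 8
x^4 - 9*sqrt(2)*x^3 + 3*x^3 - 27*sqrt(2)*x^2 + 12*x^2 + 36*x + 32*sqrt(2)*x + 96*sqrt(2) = (x + 3)*(x - 8*sqrt(2))*(x - 2*sqrt(2))*(x + sqrt(2))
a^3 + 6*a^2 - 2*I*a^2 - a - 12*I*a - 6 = (a + 6)*(a - I)^2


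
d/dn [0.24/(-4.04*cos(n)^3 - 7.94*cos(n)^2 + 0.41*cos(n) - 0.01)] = (-2.9088*cos(n)^2 - 3.8112*cos(n) + 0.0984)*sin(n)/(4.04*cos(n)^3 + 7.94*cos(n)^2 - 0.41*cos(n) + 0.01)^2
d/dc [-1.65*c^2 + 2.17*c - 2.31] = 2.17 - 3.3*c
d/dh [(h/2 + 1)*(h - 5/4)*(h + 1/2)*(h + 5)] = 2*h^3 + 75*h^2/8 + 33*h/8 - 95/16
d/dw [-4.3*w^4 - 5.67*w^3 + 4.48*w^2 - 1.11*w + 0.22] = -17.2*w^3 - 17.01*w^2 + 8.96*w - 1.11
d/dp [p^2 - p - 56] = 2*p - 1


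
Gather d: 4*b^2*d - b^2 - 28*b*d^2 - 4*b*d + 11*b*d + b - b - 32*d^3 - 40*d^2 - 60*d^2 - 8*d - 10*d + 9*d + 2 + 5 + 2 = -b^2 - 32*d^3 + d^2*(-28*b - 100) + d*(4*b^2 + 7*b - 9) + 9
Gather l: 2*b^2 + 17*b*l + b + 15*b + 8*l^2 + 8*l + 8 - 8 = 2*b^2 + 16*b + 8*l^2 + l*(17*b + 8)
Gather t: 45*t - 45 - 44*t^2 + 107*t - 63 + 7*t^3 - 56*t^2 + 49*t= 7*t^3 - 100*t^2 + 201*t - 108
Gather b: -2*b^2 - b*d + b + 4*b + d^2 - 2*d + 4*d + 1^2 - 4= -2*b^2 + b*(5 - d) + d^2 + 2*d - 3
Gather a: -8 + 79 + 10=81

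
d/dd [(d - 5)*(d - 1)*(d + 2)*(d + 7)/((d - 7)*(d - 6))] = 2*(d^5 - 18*d^4 + 45*d^3 + 436*d^2 - 1540*d - 364)/(d^4 - 26*d^3 + 253*d^2 - 1092*d + 1764)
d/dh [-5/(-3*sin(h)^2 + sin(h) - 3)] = 5*(1 - 6*sin(h))*cos(h)/(3*sin(h)^2 - sin(h) + 3)^2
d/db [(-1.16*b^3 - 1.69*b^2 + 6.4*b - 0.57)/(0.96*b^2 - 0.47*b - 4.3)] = (-1.1136*b^4 + 1.0904*b^3 + 9.6143*b^2 + 15.6284*b - 27.7879)/(0.9216*b^4 - 0.9024*b^3 - 8.0351*b^2 + 4.042*b + 18.49)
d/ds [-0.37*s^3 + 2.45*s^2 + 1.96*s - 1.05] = -1.11*s^2 + 4.9*s + 1.96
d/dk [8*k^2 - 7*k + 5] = 16*k - 7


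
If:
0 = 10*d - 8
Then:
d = 4/5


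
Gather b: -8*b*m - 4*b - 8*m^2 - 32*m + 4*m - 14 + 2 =b*(-8*m - 4) - 8*m^2 - 28*m - 12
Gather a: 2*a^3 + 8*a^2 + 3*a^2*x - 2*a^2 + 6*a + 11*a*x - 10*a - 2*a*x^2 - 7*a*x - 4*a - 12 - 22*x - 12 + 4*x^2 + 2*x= 2*a^3 + a^2*(3*x + 6) + a*(-2*x^2 + 4*x - 8) + 4*x^2 - 20*x - 24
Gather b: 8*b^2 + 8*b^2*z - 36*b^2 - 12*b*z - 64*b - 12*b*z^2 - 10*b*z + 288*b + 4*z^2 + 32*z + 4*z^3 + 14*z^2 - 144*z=b^2*(8*z - 28) + b*(-12*z^2 - 22*z + 224) + 4*z^3 + 18*z^2 - 112*z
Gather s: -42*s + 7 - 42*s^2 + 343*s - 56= -42*s^2 + 301*s - 49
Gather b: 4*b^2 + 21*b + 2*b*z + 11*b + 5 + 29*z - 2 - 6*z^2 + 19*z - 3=4*b^2 + b*(2*z + 32) - 6*z^2 + 48*z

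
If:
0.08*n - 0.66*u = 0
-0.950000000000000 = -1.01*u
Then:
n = 7.76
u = 0.94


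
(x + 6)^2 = x^2 + 12*x + 36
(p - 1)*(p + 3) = p^2 + 2*p - 3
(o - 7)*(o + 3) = o^2 - 4*o - 21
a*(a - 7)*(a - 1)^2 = a^4 - 9*a^3 + 15*a^2 - 7*a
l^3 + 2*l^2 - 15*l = l*(l - 3)*(l + 5)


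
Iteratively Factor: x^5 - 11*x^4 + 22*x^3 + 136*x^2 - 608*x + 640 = (x - 4)*(x^4 - 7*x^3 - 6*x^2 + 112*x - 160) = (x - 4)*(x - 2)*(x^3 - 5*x^2 - 16*x + 80) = (x - 4)^2*(x - 2)*(x^2 - x - 20) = (x - 4)^2*(x - 2)*(x + 4)*(x - 5)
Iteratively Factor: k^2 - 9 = (k - 3)*(k + 3)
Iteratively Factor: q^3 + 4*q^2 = (q)*(q^2 + 4*q) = q*(q + 4)*(q)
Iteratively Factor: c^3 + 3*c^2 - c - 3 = (c - 1)*(c^2 + 4*c + 3) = (c - 1)*(c + 3)*(c + 1)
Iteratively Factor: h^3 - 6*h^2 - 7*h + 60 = (h + 3)*(h^2 - 9*h + 20) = (h - 4)*(h + 3)*(h - 5)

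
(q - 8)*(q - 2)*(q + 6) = q^3 - 4*q^2 - 44*q + 96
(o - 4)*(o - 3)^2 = o^3 - 10*o^2 + 33*o - 36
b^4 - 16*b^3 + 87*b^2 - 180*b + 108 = (b - 6)^2*(b - 3)*(b - 1)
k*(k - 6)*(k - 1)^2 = k^4 - 8*k^3 + 13*k^2 - 6*k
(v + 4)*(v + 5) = v^2 + 9*v + 20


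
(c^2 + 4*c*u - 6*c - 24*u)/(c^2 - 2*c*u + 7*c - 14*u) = (c^2 + 4*c*u - 6*c - 24*u)/(c^2 - 2*c*u + 7*c - 14*u)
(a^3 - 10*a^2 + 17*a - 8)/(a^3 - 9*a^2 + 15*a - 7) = (a - 8)/(a - 7)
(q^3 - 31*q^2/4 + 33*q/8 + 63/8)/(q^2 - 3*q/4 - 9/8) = q - 7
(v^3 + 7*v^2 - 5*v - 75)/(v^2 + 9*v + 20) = (v^2 + 2*v - 15)/(v + 4)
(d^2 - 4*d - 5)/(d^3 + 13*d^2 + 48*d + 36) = (d - 5)/(d^2 + 12*d + 36)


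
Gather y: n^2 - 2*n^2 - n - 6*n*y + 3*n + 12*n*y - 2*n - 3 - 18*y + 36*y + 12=-n^2 + y*(6*n + 18) + 9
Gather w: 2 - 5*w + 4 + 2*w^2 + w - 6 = 2*w^2 - 4*w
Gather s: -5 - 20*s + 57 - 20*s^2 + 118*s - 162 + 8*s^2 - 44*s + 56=-12*s^2 + 54*s - 54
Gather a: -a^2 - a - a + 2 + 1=-a^2 - 2*a + 3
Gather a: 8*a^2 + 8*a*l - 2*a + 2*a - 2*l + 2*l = 8*a^2 + 8*a*l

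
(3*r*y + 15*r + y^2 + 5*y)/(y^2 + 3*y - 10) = (3*r + y)/(y - 2)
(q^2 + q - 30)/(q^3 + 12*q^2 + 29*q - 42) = (q - 5)/(q^2 + 6*q - 7)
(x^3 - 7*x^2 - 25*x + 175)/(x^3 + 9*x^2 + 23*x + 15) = (x^2 - 12*x + 35)/(x^2 + 4*x + 3)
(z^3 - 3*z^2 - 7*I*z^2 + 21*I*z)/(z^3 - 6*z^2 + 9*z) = (z - 7*I)/(z - 3)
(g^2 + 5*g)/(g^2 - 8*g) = (g + 5)/(g - 8)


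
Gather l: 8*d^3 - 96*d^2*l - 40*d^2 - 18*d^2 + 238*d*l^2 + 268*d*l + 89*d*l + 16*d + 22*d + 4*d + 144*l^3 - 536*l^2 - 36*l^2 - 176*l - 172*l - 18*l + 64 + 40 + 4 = 8*d^3 - 58*d^2 + 42*d + 144*l^3 + l^2*(238*d - 572) + l*(-96*d^2 + 357*d - 366) + 108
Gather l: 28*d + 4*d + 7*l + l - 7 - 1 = 32*d + 8*l - 8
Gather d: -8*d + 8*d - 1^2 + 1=0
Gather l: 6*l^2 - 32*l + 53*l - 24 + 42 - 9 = 6*l^2 + 21*l + 9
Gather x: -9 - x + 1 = -x - 8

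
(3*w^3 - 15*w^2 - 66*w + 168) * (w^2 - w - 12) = 3*w^5 - 18*w^4 - 87*w^3 + 414*w^2 + 624*w - 2016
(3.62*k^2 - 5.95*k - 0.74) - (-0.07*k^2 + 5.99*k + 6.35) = 3.69*k^2 - 11.94*k - 7.09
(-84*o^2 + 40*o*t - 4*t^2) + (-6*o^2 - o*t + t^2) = -90*o^2 + 39*o*t - 3*t^2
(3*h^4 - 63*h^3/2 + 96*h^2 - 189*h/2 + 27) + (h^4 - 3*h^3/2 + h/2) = 4*h^4 - 33*h^3 + 96*h^2 - 94*h + 27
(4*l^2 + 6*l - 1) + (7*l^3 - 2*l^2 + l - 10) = 7*l^3 + 2*l^2 + 7*l - 11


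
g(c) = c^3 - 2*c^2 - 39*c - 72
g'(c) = 3*c^2 - 4*c - 39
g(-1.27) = -27.74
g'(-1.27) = -29.08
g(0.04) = -73.56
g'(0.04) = -39.16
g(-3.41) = -1.92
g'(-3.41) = 9.52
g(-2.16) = -7.17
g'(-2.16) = -16.36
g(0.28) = -83.05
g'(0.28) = -39.88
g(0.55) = -93.89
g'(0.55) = -40.29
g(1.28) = -123.10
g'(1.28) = -39.20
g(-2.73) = -0.78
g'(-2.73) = -5.72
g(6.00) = -162.00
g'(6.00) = 45.00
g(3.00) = -180.00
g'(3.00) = -24.00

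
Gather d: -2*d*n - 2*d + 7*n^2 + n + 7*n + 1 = d*(-2*n - 2) + 7*n^2 + 8*n + 1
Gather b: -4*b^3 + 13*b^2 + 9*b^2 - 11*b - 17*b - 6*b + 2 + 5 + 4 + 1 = -4*b^3 + 22*b^2 - 34*b + 12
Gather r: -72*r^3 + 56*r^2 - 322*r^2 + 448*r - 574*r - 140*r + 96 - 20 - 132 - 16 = -72*r^3 - 266*r^2 - 266*r - 72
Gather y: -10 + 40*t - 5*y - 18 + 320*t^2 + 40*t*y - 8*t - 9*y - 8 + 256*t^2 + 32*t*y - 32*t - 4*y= 576*t^2 + y*(72*t - 18) - 36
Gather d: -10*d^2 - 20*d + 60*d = -10*d^2 + 40*d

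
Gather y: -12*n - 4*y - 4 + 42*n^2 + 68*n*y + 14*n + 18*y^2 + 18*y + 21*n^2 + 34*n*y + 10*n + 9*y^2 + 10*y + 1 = 63*n^2 + 12*n + 27*y^2 + y*(102*n + 24) - 3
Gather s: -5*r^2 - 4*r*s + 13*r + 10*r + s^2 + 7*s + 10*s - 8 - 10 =-5*r^2 + 23*r + s^2 + s*(17 - 4*r) - 18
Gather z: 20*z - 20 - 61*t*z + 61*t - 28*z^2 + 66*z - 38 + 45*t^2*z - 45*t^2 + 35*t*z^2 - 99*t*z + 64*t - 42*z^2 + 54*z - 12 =-45*t^2 + 125*t + z^2*(35*t - 70) + z*(45*t^2 - 160*t + 140) - 70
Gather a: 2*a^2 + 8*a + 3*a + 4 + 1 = 2*a^2 + 11*a + 5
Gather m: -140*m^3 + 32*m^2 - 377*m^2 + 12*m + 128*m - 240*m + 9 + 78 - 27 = -140*m^3 - 345*m^2 - 100*m + 60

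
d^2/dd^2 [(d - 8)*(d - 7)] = 2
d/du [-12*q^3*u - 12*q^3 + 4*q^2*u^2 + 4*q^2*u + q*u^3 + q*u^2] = q*(-12*q^2 + 8*q*u + 4*q + 3*u^2 + 2*u)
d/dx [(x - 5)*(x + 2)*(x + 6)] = 3*x^2 + 6*x - 28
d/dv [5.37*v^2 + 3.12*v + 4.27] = 10.74*v + 3.12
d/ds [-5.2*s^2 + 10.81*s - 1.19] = 10.81 - 10.4*s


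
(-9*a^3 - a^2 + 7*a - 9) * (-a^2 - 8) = 9*a^5 + a^4 + 65*a^3 + 17*a^2 - 56*a + 72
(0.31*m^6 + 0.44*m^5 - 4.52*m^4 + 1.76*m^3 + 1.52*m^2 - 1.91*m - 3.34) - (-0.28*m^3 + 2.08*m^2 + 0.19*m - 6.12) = 0.31*m^6 + 0.44*m^5 - 4.52*m^4 + 2.04*m^3 - 0.56*m^2 - 2.1*m + 2.78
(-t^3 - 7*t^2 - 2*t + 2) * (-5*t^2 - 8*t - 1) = 5*t^5 + 43*t^4 + 67*t^3 + 13*t^2 - 14*t - 2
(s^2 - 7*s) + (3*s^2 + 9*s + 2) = 4*s^2 + 2*s + 2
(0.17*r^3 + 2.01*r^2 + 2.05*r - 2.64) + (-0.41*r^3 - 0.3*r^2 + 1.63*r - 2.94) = -0.24*r^3 + 1.71*r^2 + 3.68*r - 5.58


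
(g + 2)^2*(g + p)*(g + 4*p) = g^4 + 5*g^3*p + 4*g^3 + 4*g^2*p^2 + 20*g^2*p + 4*g^2 + 16*g*p^2 + 20*g*p + 16*p^2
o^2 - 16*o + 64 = (o - 8)^2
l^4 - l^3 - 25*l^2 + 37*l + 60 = (l - 4)*(l - 3)*(l + 1)*(l + 5)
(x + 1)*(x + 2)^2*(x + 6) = x^4 + 11*x^3 + 38*x^2 + 52*x + 24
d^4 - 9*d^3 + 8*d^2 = d^2*(d - 8)*(d - 1)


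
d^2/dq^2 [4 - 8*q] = 0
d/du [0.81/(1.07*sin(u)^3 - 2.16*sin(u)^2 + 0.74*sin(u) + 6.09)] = (-2.6001*sin(u)^2 + 3.4992*sin(u) - 0.5994)*cos(u)/(1.07*sin(u)^3 - 2.16*sin(u)^2 + 0.74*sin(u) + 6.09)^2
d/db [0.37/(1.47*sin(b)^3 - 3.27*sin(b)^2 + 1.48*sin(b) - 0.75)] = (-1.6317*sin(b)^2 + 2.4198*sin(b) - 0.5476)*cos(b)/(1.47*sin(b)^3 - 3.27*sin(b)^2 + 1.48*sin(b) - 0.75)^2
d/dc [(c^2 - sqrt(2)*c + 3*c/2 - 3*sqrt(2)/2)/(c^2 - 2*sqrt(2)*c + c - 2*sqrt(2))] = (-sqrt(2)*c^2 - c^2/2 - sqrt(2)*c - 3*sqrt(2)/2 - 2)/(c^4 - 4*sqrt(2)*c^3 + 2*c^3 - 8*sqrt(2)*c^2 + 9*c^2 - 4*sqrt(2)*c + 16*c + 8)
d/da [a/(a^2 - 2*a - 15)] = (a^2 - 2*a*(a - 1) - 2*a - 15)/(-a^2 + 2*a + 15)^2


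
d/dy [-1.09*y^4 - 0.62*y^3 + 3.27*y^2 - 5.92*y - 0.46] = -4.36*y^3 - 1.86*y^2 + 6.54*y - 5.92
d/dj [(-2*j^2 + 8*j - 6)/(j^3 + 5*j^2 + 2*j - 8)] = 2*(j^2 - 6*j - 26)/(j^4 + 12*j^3 + 52*j^2 + 96*j + 64)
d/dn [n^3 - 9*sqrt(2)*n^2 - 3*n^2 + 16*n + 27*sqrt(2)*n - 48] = 3*n^2 - 18*sqrt(2)*n - 6*n + 16 + 27*sqrt(2)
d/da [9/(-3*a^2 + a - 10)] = 9*(6*a - 1)/(3*a^2 - a + 10)^2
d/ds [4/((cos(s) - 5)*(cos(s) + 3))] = 8*(cos(s) - 1)*sin(s)/((cos(s) - 5)^2*(cos(s) + 3)^2)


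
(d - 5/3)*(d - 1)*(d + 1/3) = d^3 - 7*d^2/3 + 7*d/9 + 5/9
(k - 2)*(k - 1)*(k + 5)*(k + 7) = k^4 + 9*k^3 + k^2 - 81*k + 70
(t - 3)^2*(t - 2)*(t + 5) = t^4 - 3*t^3 - 19*t^2 + 87*t - 90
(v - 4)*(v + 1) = v^2 - 3*v - 4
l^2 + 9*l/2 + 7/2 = (l + 1)*(l + 7/2)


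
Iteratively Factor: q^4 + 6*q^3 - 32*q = (q + 4)*(q^3 + 2*q^2 - 8*q) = (q - 2)*(q + 4)*(q^2 + 4*q) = (q - 2)*(q + 4)^2*(q)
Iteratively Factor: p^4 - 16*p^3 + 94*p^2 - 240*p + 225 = (p - 5)*(p^3 - 11*p^2 + 39*p - 45) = (p - 5)^2*(p^2 - 6*p + 9) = (p - 5)^2*(p - 3)*(p - 3)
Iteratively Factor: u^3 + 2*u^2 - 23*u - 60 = (u - 5)*(u^2 + 7*u + 12) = (u - 5)*(u + 4)*(u + 3)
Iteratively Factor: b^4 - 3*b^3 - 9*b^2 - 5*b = (b)*(b^3 - 3*b^2 - 9*b - 5) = b*(b + 1)*(b^2 - 4*b - 5) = b*(b - 5)*(b + 1)*(b + 1)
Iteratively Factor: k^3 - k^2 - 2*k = (k + 1)*(k^2 - 2*k) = k*(k + 1)*(k - 2)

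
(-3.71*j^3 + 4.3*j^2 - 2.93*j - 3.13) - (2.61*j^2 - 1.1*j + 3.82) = -3.71*j^3 + 1.69*j^2 - 1.83*j - 6.95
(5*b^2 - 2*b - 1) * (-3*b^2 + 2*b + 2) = -15*b^4 + 16*b^3 + 9*b^2 - 6*b - 2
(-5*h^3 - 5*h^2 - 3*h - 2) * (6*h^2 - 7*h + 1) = -30*h^5 + 5*h^4 + 12*h^3 + 4*h^2 + 11*h - 2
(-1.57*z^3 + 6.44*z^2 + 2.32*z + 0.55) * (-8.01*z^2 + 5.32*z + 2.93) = 12.5757*z^5 - 59.9368*z^4 + 11.0775*z^3 + 26.8061*z^2 + 9.7236*z + 1.6115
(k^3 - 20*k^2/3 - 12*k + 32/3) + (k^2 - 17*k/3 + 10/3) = k^3 - 17*k^2/3 - 53*k/3 + 14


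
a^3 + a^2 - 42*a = a*(a - 6)*(a + 7)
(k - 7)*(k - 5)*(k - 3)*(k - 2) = k^4 - 17*k^3 + 101*k^2 - 247*k + 210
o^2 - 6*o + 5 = (o - 5)*(o - 1)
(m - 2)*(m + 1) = m^2 - m - 2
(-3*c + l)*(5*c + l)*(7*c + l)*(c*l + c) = -105*c^4*l - 105*c^4 - c^3*l^2 - c^3*l + 9*c^2*l^3 + 9*c^2*l^2 + c*l^4 + c*l^3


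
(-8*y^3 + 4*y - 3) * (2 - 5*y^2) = 40*y^5 - 36*y^3 + 15*y^2 + 8*y - 6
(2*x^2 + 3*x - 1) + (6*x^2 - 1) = 8*x^2 + 3*x - 2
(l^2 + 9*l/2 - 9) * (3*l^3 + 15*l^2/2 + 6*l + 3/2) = 3*l^5 + 21*l^4 + 51*l^3/4 - 39*l^2 - 189*l/4 - 27/2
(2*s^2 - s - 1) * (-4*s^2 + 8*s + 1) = -8*s^4 + 20*s^3 - 2*s^2 - 9*s - 1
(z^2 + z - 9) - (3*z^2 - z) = -2*z^2 + 2*z - 9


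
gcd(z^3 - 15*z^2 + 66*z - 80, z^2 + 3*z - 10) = z - 2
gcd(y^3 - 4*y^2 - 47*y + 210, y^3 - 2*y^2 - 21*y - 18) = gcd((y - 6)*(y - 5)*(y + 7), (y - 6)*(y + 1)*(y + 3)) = y - 6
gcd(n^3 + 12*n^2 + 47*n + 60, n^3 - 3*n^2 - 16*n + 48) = n + 4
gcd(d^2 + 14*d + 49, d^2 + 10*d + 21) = d + 7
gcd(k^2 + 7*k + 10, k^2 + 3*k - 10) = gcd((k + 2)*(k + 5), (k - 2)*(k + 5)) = k + 5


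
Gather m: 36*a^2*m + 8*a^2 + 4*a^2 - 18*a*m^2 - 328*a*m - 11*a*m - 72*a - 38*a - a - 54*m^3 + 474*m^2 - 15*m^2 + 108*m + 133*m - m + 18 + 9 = 12*a^2 - 111*a - 54*m^3 + m^2*(459 - 18*a) + m*(36*a^2 - 339*a + 240) + 27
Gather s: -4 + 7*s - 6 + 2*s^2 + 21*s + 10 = 2*s^2 + 28*s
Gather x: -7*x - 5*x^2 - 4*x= -5*x^2 - 11*x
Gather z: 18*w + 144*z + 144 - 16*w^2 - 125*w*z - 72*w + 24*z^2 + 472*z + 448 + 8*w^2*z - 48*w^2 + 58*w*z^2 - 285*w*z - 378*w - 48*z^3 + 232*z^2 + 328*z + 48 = -64*w^2 - 432*w - 48*z^3 + z^2*(58*w + 256) + z*(8*w^2 - 410*w + 944) + 640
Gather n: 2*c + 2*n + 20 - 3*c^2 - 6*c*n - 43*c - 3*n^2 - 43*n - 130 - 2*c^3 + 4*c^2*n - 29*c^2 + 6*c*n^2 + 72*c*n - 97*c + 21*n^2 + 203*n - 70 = -2*c^3 - 32*c^2 - 138*c + n^2*(6*c + 18) + n*(4*c^2 + 66*c + 162) - 180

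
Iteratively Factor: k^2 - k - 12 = (k - 4)*(k + 3)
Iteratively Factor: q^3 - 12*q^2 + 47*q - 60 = (q - 4)*(q^2 - 8*q + 15) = (q - 4)*(q - 3)*(q - 5)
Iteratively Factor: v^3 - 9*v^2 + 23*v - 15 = (v - 1)*(v^2 - 8*v + 15) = (v - 3)*(v - 1)*(v - 5)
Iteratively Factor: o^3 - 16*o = (o)*(o^2 - 16) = o*(o - 4)*(o + 4)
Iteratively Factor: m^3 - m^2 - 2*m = (m + 1)*(m^2 - 2*m) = m*(m + 1)*(m - 2)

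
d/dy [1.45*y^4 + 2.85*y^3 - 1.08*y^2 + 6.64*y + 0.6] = 5.8*y^3 + 8.55*y^2 - 2.16*y + 6.64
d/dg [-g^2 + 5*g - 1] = 5 - 2*g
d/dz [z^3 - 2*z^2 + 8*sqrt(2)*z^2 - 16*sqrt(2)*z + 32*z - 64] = 3*z^2 - 4*z + 16*sqrt(2)*z - 16*sqrt(2) + 32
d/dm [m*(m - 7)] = 2*m - 7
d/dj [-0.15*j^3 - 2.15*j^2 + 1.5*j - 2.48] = -0.45*j^2 - 4.3*j + 1.5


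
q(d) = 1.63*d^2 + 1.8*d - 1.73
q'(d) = 3.26*d + 1.8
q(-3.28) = 9.90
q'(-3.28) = -8.89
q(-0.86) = -2.07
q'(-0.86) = -1.00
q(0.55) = -0.25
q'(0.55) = 3.59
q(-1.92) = 0.82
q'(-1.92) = -4.46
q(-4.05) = 17.72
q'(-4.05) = -11.40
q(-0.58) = -2.23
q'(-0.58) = -0.09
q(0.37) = -0.84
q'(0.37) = 3.01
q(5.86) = 64.79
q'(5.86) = 20.90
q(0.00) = -1.73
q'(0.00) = 1.80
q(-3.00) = 7.54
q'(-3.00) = -7.98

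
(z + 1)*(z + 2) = z^2 + 3*z + 2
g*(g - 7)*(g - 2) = g^3 - 9*g^2 + 14*g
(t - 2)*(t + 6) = t^2 + 4*t - 12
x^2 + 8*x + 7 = (x + 1)*(x + 7)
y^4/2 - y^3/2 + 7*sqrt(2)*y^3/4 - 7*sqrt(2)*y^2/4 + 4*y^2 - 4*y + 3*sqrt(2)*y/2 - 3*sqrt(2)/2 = (y/2 + sqrt(2)/2)*(y - 1)*(y + sqrt(2))*(y + 3*sqrt(2)/2)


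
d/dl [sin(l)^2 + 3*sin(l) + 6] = (2*sin(l) + 3)*cos(l)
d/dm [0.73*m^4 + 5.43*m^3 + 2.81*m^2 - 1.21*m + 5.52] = 2.92*m^3 + 16.29*m^2 + 5.62*m - 1.21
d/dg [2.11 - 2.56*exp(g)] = -2.56*exp(g)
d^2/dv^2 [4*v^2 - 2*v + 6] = 8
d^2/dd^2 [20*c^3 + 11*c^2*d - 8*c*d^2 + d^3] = -16*c + 6*d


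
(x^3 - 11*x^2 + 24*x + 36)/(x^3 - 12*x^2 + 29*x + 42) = (x - 6)/(x - 7)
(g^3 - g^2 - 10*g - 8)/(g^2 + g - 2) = (g^2 - 3*g - 4)/(g - 1)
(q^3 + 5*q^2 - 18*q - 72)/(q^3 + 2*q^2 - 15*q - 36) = (q + 6)/(q + 3)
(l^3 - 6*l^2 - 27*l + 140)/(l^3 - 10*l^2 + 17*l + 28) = (l + 5)/(l + 1)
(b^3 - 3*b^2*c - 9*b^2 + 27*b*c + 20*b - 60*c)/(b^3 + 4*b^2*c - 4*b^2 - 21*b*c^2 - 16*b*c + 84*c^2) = (b - 5)/(b + 7*c)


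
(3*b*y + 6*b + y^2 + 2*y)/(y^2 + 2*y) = (3*b + y)/y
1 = 1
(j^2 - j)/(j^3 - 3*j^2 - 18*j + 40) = j*(j - 1)/(j^3 - 3*j^2 - 18*j + 40)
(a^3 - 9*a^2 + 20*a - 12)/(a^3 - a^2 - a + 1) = (a^2 - 8*a + 12)/(a^2 - 1)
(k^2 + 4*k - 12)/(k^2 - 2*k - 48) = (k - 2)/(k - 8)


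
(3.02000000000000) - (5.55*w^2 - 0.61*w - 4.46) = -5.55*w^2 + 0.61*w + 7.48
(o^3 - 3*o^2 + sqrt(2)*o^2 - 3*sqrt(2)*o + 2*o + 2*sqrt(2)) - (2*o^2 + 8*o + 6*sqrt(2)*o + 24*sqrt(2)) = o^3 - 5*o^2 + sqrt(2)*o^2 - 9*sqrt(2)*o - 6*o - 22*sqrt(2)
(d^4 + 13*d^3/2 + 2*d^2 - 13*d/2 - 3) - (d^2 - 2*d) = d^4 + 13*d^3/2 + d^2 - 9*d/2 - 3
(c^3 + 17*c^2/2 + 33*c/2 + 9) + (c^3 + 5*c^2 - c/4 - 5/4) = 2*c^3 + 27*c^2/2 + 65*c/4 + 31/4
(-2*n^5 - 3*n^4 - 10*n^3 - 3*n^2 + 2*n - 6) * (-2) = 4*n^5 + 6*n^4 + 20*n^3 + 6*n^2 - 4*n + 12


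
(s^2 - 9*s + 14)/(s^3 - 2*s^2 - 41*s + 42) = (s - 2)/(s^2 + 5*s - 6)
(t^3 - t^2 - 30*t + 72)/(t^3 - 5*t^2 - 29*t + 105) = (t^2 + 2*t - 24)/(t^2 - 2*t - 35)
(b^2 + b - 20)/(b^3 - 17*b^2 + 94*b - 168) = (b + 5)/(b^2 - 13*b + 42)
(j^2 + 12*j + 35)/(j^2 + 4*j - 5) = (j + 7)/(j - 1)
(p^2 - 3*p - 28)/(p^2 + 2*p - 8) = (p - 7)/(p - 2)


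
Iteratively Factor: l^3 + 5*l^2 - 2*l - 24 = (l + 3)*(l^2 + 2*l - 8) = (l + 3)*(l + 4)*(l - 2)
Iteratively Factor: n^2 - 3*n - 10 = (n - 5)*(n + 2)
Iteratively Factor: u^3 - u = (u + 1)*(u^2 - u) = (u - 1)*(u + 1)*(u)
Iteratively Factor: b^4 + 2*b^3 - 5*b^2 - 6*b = (b + 1)*(b^3 + b^2 - 6*b) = (b + 1)*(b + 3)*(b^2 - 2*b) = (b - 2)*(b + 1)*(b + 3)*(b)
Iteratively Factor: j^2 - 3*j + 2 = (j - 1)*(j - 2)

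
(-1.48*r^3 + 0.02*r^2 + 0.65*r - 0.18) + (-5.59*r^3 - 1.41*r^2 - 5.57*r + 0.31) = -7.07*r^3 - 1.39*r^2 - 4.92*r + 0.13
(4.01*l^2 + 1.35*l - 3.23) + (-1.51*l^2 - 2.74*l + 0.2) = 2.5*l^2 - 1.39*l - 3.03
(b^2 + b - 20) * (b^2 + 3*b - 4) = b^4 + 4*b^3 - 21*b^2 - 64*b + 80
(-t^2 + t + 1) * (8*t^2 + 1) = -8*t^4 + 8*t^3 + 7*t^2 + t + 1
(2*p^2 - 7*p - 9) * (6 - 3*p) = -6*p^3 + 33*p^2 - 15*p - 54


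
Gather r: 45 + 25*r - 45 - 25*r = 0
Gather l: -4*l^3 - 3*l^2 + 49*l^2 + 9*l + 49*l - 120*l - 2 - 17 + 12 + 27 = -4*l^3 + 46*l^2 - 62*l + 20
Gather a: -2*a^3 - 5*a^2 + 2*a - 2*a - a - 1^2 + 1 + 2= -2*a^3 - 5*a^2 - a + 2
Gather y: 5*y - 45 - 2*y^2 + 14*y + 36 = -2*y^2 + 19*y - 9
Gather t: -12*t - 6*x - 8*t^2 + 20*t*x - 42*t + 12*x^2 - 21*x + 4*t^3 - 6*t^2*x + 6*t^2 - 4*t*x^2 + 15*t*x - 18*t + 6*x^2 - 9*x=4*t^3 + t^2*(-6*x - 2) + t*(-4*x^2 + 35*x - 72) + 18*x^2 - 36*x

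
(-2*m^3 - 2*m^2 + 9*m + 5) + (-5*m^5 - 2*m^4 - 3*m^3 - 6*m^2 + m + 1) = -5*m^5 - 2*m^4 - 5*m^3 - 8*m^2 + 10*m + 6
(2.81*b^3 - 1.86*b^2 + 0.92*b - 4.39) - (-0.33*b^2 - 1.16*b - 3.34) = 2.81*b^3 - 1.53*b^2 + 2.08*b - 1.05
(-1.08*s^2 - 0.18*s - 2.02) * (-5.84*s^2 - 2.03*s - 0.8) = 6.3072*s^4 + 3.2436*s^3 + 13.0262*s^2 + 4.2446*s + 1.616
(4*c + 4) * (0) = 0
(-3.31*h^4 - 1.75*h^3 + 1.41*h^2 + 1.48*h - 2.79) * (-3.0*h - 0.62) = 9.93*h^5 + 7.3022*h^4 - 3.145*h^3 - 5.3142*h^2 + 7.4524*h + 1.7298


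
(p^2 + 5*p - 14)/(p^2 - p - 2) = (p + 7)/(p + 1)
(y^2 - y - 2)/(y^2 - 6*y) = (y^2 - y - 2)/(y*(y - 6))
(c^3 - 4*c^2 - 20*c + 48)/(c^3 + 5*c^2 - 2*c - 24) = (c - 6)/(c + 3)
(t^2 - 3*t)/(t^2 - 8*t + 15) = t/(t - 5)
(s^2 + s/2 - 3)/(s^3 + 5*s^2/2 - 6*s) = (s + 2)/(s*(s + 4))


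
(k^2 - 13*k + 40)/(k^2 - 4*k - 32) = (k - 5)/(k + 4)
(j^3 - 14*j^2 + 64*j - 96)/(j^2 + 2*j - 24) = (j^2 - 10*j + 24)/(j + 6)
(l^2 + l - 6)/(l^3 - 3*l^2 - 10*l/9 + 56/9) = 9*(l + 3)/(9*l^2 - 9*l - 28)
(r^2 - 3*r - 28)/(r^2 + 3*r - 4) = (r - 7)/(r - 1)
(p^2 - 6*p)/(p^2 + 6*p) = (p - 6)/(p + 6)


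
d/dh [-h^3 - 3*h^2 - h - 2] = -3*h^2 - 6*h - 1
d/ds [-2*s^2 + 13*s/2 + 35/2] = 13/2 - 4*s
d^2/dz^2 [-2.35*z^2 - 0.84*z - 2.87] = -4.70000000000000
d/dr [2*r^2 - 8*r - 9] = 4*r - 8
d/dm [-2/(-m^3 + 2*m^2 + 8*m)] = 2*(-3*m^2 + 4*m + 8)/(m^2*(-m^2 + 2*m + 8)^2)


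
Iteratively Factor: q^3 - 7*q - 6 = (q - 3)*(q^2 + 3*q + 2) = (q - 3)*(q + 2)*(q + 1)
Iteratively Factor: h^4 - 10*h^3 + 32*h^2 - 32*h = (h - 4)*(h^3 - 6*h^2 + 8*h) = (h - 4)*(h - 2)*(h^2 - 4*h) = h*(h - 4)*(h - 2)*(h - 4)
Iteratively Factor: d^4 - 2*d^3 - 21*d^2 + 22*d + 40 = (d + 1)*(d^3 - 3*d^2 - 18*d + 40) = (d - 5)*(d + 1)*(d^2 + 2*d - 8) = (d - 5)*(d + 1)*(d + 4)*(d - 2)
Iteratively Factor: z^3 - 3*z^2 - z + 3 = (z + 1)*(z^2 - 4*z + 3) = (z - 3)*(z + 1)*(z - 1)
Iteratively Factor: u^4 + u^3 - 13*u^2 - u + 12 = (u + 4)*(u^3 - 3*u^2 - u + 3) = (u + 1)*(u + 4)*(u^2 - 4*u + 3) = (u - 3)*(u + 1)*(u + 4)*(u - 1)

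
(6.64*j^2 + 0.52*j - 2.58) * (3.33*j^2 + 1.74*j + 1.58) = 22.1112*j^4 + 13.2852*j^3 + 2.8046*j^2 - 3.6676*j - 4.0764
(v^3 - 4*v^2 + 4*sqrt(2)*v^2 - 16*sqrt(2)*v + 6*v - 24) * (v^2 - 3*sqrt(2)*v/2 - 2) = v^5 - 4*v^4 + 5*sqrt(2)*v^4/2 - 10*sqrt(2)*v^3 - 8*v^3 - 17*sqrt(2)*v^2 + 32*v^2 - 12*v + 68*sqrt(2)*v + 48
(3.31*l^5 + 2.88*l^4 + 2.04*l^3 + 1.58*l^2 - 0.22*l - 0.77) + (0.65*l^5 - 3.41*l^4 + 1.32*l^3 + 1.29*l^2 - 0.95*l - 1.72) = 3.96*l^5 - 0.53*l^4 + 3.36*l^3 + 2.87*l^2 - 1.17*l - 2.49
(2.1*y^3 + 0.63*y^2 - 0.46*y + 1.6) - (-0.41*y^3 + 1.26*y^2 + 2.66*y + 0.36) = 2.51*y^3 - 0.63*y^2 - 3.12*y + 1.24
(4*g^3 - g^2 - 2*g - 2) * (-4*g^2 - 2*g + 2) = -16*g^5 - 4*g^4 + 18*g^3 + 10*g^2 - 4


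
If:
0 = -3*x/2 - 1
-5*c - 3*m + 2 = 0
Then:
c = 2/5 - 3*m/5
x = -2/3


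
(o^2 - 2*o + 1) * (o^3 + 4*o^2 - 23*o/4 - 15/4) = o^5 + 2*o^4 - 51*o^3/4 + 47*o^2/4 + 7*o/4 - 15/4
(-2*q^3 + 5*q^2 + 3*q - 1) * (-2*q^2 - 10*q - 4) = 4*q^5 + 10*q^4 - 48*q^3 - 48*q^2 - 2*q + 4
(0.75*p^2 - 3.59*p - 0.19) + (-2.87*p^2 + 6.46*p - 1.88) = -2.12*p^2 + 2.87*p - 2.07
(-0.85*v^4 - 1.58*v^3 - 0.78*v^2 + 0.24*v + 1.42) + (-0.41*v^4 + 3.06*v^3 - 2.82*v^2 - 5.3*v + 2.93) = -1.26*v^4 + 1.48*v^3 - 3.6*v^2 - 5.06*v + 4.35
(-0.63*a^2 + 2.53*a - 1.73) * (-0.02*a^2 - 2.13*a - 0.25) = 0.0126*a^4 + 1.2913*a^3 - 5.1968*a^2 + 3.0524*a + 0.4325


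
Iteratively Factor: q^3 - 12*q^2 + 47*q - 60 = (q - 4)*(q^2 - 8*q + 15) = (q - 4)*(q - 3)*(q - 5)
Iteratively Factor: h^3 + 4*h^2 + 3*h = (h + 1)*(h^2 + 3*h) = h*(h + 1)*(h + 3)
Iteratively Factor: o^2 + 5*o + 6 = (o + 3)*(o + 2)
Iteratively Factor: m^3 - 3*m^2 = (m)*(m^2 - 3*m) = m*(m - 3)*(m)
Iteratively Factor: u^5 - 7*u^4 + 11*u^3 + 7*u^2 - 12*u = (u + 1)*(u^4 - 8*u^3 + 19*u^2 - 12*u) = u*(u + 1)*(u^3 - 8*u^2 + 19*u - 12) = u*(u - 3)*(u + 1)*(u^2 - 5*u + 4) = u*(u - 3)*(u - 1)*(u + 1)*(u - 4)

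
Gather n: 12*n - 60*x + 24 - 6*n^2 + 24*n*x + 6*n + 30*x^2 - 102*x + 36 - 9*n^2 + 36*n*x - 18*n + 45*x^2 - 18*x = -15*n^2 + 60*n*x + 75*x^2 - 180*x + 60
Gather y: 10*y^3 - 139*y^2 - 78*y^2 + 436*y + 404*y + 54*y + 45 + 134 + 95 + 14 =10*y^3 - 217*y^2 + 894*y + 288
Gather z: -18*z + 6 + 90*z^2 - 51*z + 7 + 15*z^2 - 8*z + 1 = 105*z^2 - 77*z + 14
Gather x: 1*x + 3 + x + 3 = 2*x + 6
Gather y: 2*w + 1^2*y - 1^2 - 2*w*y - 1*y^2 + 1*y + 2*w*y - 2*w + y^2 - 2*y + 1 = 0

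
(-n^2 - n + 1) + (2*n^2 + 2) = n^2 - n + 3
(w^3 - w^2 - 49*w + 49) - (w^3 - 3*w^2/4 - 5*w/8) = -w^2/4 - 387*w/8 + 49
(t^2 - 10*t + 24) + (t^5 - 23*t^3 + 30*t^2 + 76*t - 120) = t^5 - 23*t^3 + 31*t^2 + 66*t - 96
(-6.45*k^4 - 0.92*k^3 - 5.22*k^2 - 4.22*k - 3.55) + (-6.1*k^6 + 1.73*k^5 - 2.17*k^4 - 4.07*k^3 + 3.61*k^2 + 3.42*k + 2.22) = -6.1*k^6 + 1.73*k^5 - 8.62*k^4 - 4.99*k^3 - 1.61*k^2 - 0.8*k - 1.33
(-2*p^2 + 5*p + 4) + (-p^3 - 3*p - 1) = -p^3 - 2*p^2 + 2*p + 3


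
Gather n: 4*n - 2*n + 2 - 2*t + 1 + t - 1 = 2*n - t + 2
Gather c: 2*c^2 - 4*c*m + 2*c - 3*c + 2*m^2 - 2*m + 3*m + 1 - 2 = 2*c^2 + c*(-4*m - 1) + 2*m^2 + m - 1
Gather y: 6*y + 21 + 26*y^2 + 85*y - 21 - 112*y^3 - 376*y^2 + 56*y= -112*y^3 - 350*y^2 + 147*y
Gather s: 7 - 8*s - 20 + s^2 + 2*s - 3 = s^2 - 6*s - 16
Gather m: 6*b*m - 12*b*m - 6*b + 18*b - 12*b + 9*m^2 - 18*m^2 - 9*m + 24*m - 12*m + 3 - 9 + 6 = -9*m^2 + m*(3 - 6*b)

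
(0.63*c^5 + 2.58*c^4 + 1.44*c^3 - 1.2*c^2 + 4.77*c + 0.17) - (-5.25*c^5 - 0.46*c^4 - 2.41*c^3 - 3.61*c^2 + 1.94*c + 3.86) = 5.88*c^5 + 3.04*c^4 + 3.85*c^3 + 2.41*c^2 + 2.83*c - 3.69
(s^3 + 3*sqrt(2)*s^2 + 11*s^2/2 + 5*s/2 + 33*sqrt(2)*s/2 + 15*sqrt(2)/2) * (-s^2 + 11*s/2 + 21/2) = -s^5 - 3*sqrt(2)*s^4 + 153*s^3/4 + 143*s^2/2 + 459*sqrt(2)*s^2/4 + 105*s/4 + 429*sqrt(2)*s/2 + 315*sqrt(2)/4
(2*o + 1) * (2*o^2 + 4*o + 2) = 4*o^3 + 10*o^2 + 8*o + 2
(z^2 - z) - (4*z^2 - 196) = -3*z^2 - z + 196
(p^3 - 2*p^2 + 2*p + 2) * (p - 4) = p^4 - 6*p^3 + 10*p^2 - 6*p - 8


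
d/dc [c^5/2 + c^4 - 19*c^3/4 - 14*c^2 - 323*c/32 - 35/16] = 5*c^4/2 + 4*c^3 - 57*c^2/4 - 28*c - 323/32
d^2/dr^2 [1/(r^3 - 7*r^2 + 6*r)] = 2*(r*(7 - 3*r)*(r^2 - 7*r + 6) + (3*r^2 - 14*r + 6)^2)/(r^3*(r^2 - 7*r + 6)^3)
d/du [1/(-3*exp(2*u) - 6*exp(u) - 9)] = 2*(exp(u) + 1)*exp(u)/(3*(exp(2*u) + 2*exp(u) + 3)^2)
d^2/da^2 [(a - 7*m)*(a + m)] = 2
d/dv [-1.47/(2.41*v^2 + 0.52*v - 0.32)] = (7.0854*v + 0.7644)/(2.41*v^2 + 0.52*v - 0.32)^2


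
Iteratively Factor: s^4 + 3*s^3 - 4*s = (s)*(s^3 + 3*s^2 - 4) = s*(s + 2)*(s^2 + s - 2) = s*(s - 1)*(s + 2)*(s + 2)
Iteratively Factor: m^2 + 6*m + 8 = (m + 2)*(m + 4)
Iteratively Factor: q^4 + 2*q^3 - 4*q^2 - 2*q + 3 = (q - 1)*(q^3 + 3*q^2 - q - 3) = (q - 1)^2*(q^2 + 4*q + 3) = (q - 1)^2*(q + 3)*(q + 1)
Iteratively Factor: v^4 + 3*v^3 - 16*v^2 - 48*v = (v - 4)*(v^3 + 7*v^2 + 12*v) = v*(v - 4)*(v^2 + 7*v + 12) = v*(v - 4)*(v + 3)*(v + 4)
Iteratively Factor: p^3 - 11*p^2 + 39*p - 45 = (p - 3)*(p^2 - 8*p + 15) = (p - 5)*(p - 3)*(p - 3)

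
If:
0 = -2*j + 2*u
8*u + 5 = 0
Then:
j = -5/8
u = -5/8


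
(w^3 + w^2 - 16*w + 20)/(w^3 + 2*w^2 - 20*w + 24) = (w + 5)/(w + 6)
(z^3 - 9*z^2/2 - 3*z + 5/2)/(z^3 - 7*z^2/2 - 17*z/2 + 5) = (z + 1)/(z + 2)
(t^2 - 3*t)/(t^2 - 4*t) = (t - 3)/(t - 4)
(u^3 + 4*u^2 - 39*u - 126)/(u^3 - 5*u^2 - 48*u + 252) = (u + 3)/(u - 6)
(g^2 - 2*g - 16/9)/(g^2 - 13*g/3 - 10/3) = (g - 8/3)/(g - 5)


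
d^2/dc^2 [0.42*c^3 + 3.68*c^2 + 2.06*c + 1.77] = 2.52*c + 7.36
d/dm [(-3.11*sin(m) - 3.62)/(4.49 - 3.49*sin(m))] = -26.5977*cos(m)/(3.49*sin(m) - 4.49)^2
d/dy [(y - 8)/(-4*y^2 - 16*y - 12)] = (-y^2 - 4*y + 2*(y - 8)*(y + 2) - 3)/(4*(y^2 + 4*y + 3)^2)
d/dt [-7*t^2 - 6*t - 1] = -14*t - 6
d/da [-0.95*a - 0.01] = -0.950000000000000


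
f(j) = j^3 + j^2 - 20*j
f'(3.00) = 13.00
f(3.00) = -24.00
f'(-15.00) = 625.00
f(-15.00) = -2850.00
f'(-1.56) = -15.82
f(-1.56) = 29.84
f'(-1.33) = -17.35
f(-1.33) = 26.02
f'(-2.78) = -2.37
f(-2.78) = 41.84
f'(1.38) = -11.53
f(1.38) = -23.07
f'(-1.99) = -12.10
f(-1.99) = 35.88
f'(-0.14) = -20.22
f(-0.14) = 2.82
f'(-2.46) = -6.77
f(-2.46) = 40.36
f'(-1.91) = -12.88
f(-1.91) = 34.88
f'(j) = 3*j^2 + 2*j - 20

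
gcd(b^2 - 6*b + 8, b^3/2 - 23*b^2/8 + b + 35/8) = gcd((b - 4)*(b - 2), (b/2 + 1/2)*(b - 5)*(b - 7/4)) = 1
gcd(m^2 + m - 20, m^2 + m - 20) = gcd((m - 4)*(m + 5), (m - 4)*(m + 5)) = m^2 + m - 20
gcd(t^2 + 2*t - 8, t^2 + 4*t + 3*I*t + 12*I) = t + 4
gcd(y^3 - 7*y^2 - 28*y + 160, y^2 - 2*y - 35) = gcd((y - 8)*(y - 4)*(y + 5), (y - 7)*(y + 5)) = y + 5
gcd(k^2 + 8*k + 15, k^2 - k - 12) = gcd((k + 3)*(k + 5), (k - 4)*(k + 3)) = k + 3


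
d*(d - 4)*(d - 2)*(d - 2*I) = d^4 - 6*d^3 - 2*I*d^3 + 8*d^2 + 12*I*d^2 - 16*I*d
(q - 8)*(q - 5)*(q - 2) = q^3 - 15*q^2 + 66*q - 80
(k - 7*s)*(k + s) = k^2 - 6*k*s - 7*s^2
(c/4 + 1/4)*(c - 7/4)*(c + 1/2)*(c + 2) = c^4/4 + 7*c^3/16 - 21*c^2/32 - 41*c/32 - 7/16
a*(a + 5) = a^2 + 5*a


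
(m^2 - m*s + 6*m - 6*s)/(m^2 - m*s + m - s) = (m + 6)/(m + 1)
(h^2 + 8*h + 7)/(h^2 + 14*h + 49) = (h + 1)/(h + 7)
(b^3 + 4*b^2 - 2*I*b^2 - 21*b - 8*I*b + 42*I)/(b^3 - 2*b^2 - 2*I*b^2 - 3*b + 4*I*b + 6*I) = (b + 7)/(b + 1)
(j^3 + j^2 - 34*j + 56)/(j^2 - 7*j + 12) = (j^2 + 5*j - 14)/(j - 3)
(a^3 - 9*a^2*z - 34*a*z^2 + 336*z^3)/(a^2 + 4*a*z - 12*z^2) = (-a^2 + 15*a*z - 56*z^2)/(-a + 2*z)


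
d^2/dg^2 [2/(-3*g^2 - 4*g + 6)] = 4*(9*g^2 + 12*g - 4*(3*g + 2)^2 - 18)/(3*g^2 + 4*g - 6)^3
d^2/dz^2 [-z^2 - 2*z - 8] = -2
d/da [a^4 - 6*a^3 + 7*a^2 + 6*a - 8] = 4*a^3 - 18*a^2 + 14*a + 6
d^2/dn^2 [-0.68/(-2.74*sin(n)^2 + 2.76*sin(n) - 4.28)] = (-20.420672*sin(n)^4 + 15.427296*sin(n)^3 + 57.349024*sin(n)^2 - 38.887296*sin(n) - 5.589056)/(2.74*sin(n)^2 - 2.76*sin(n) + 4.28)^3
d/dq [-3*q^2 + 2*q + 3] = 2 - 6*q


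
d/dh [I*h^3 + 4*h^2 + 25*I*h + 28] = 3*I*h^2 + 8*h + 25*I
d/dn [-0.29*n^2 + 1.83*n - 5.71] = 1.83 - 0.58*n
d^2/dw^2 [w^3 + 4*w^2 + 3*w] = 6*w + 8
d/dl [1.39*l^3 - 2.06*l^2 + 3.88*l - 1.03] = 4.17*l^2 - 4.12*l + 3.88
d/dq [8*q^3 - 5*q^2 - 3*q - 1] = 24*q^2 - 10*q - 3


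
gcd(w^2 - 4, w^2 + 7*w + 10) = w + 2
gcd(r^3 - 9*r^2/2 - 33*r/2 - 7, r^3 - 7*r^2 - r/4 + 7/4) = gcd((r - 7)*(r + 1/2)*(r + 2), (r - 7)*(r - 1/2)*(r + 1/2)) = r^2 - 13*r/2 - 7/2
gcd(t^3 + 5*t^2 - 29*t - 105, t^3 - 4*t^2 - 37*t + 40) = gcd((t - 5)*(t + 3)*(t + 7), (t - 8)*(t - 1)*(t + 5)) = 1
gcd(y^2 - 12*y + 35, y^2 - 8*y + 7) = y - 7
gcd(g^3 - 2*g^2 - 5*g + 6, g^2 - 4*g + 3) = g^2 - 4*g + 3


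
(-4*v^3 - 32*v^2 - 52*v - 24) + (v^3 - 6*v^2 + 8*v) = -3*v^3 - 38*v^2 - 44*v - 24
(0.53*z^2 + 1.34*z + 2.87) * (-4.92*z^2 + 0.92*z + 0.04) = -2.6076*z^4 - 6.1052*z^3 - 12.8664*z^2 + 2.694*z + 0.1148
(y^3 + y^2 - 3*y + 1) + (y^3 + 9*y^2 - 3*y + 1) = 2*y^3 + 10*y^2 - 6*y + 2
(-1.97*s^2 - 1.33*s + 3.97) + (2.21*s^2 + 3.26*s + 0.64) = 0.24*s^2 + 1.93*s + 4.61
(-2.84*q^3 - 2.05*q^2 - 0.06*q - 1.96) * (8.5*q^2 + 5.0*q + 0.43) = -24.14*q^5 - 31.625*q^4 - 11.9812*q^3 - 17.8415*q^2 - 9.8258*q - 0.8428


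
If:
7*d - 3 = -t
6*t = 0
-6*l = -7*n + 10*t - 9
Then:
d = 3/7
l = 7*n/6 + 3/2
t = 0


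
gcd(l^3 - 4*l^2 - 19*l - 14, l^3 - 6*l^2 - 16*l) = l + 2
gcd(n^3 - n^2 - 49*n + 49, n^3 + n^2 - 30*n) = 1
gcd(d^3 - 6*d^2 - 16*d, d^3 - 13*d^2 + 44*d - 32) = d - 8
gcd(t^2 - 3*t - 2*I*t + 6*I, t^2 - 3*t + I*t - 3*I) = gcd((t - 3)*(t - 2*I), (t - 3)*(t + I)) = t - 3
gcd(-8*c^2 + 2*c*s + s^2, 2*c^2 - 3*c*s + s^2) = -2*c + s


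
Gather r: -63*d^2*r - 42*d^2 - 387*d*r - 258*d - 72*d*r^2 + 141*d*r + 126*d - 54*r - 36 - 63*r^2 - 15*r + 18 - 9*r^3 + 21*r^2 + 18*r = -42*d^2 - 132*d - 9*r^3 + r^2*(-72*d - 42) + r*(-63*d^2 - 246*d - 51) - 18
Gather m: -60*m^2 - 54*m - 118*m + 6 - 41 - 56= -60*m^2 - 172*m - 91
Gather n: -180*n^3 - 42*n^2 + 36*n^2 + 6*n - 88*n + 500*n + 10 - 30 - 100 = -180*n^3 - 6*n^2 + 418*n - 120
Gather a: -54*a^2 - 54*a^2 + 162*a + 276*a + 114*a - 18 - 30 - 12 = -108*a^2 + 552*a - 60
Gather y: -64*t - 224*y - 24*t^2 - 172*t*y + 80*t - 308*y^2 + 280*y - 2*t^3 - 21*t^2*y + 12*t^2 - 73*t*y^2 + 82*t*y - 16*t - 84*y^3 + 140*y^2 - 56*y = -2*t^3 - 12*t^2 - 84*y^3 + y^2*(-73*t - 168) + y*(-21*t^2 - 90*t)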